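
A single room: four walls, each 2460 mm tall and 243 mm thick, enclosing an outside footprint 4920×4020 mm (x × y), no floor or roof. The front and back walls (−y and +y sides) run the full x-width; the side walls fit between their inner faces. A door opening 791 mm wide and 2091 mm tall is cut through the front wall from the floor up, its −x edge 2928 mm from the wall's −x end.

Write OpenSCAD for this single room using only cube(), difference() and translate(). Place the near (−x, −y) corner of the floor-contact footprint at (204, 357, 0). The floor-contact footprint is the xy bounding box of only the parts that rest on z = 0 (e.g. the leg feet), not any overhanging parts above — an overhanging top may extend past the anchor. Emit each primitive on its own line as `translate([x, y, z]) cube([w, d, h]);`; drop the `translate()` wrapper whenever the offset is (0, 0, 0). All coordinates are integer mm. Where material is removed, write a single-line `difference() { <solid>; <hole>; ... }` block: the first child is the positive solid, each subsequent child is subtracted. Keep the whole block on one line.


difference() { translate([204, 357, 0]) cube([4920, 243, 2460]); translate([3132, 357, 0]) cube([791, 243, 2091]); }
translate([204, 4134, 0]) cube([4920, 243, 2460]);
translate([204, 600, 0]) cube([243, 3534, 2460]);
translate([4881, 600, 0]) cube([243, 3534, 2460]);


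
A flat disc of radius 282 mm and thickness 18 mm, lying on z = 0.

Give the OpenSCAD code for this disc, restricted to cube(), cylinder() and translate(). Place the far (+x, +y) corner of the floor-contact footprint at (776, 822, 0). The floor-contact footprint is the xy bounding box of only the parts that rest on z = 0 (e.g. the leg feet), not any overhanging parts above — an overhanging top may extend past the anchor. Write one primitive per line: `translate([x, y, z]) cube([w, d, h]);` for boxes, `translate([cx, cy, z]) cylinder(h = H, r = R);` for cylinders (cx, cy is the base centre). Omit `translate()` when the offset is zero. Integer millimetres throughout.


translate([494, 540, 0]) cylinder(h = 18, r = 282);


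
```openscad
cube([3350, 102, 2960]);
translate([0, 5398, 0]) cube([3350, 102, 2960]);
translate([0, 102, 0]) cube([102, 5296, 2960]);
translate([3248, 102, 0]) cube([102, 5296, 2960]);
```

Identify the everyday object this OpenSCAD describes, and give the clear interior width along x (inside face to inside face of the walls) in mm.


A house (or room) frame. The interior width is 3146 mm.

Four 2960 mm walls enclosing a rectangle with no floor or roof — a room or house frame. Outside width is 3350 mm and wall thickness is 102 mm, so the interior width is 3350 − 2 × 102 = 3146 mm.


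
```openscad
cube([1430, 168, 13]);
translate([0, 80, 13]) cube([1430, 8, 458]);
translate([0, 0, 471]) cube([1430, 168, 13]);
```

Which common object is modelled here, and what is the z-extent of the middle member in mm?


An I-beam. The web height is 458 mm.

Two wide flanges with a thin centred web — an I-beam. Overall 484 mm minus two 13 mm flanges gives a web of 484 − 2·13 = 458 mm.


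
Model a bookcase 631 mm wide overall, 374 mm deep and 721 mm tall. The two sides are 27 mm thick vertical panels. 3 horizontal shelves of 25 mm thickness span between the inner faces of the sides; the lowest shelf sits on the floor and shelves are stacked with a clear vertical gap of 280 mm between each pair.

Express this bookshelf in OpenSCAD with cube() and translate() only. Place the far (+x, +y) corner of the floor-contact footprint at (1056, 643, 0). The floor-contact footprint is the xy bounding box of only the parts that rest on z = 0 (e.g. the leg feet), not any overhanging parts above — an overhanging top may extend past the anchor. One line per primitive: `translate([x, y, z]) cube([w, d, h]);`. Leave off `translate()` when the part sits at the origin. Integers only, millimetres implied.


translate([425, 269, 0]) cube([27, 374, 721]);
translate([1029, 269, 0]) cube([27, 374, 721]);
translate([452, 269, 0]) cube([577, 374, 25]);
translate([452, 269, 305]) cube([577, 374, 25]);
translate([452, 269, 610]) cube([577, 374, 25]);


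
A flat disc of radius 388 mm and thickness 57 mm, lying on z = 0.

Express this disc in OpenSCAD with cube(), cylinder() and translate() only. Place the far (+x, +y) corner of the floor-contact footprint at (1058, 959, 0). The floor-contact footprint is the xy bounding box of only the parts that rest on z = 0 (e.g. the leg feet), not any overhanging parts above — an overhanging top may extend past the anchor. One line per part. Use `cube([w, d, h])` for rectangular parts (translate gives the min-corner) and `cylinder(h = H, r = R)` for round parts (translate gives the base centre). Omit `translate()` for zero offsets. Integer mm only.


translate([670, 571, 0]) cylinder(h = 57, r = 388);


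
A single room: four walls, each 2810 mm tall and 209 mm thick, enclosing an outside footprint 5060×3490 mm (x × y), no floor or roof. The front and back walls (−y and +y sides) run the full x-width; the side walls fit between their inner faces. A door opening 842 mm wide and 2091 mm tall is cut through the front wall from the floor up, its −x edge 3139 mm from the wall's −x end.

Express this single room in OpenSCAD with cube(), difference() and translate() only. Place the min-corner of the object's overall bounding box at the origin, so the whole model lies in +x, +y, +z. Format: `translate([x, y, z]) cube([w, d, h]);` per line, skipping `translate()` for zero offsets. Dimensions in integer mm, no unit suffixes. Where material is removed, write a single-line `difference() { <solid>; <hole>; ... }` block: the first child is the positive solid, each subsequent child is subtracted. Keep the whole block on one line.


difference() { cube([5060, 209, 2810]); translate([3139, 0, 0]) cube([842, 209, 2091]); }
translate([0, 3281, 0]) cube([5060, 209, 2810]);
translate([0, 209, 0]) cube([209, 3072, 2810]);
translate([4851, 209, 0]) cube([209, 3072, 2810]);


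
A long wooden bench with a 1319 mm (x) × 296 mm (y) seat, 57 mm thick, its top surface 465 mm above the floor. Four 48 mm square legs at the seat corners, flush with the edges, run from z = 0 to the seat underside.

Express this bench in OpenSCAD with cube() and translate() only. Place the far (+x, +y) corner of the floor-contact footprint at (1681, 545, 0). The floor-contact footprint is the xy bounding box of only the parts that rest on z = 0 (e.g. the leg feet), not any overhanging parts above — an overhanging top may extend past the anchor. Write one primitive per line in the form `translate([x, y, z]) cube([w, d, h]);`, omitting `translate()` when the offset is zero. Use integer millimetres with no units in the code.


translate([362, 249, 408]) cube([1319, 296, 57]);
translate([362, 249, 0]) cube([48, 48, 408]);
translate([362, 497, 0]) cube([48, 48, 408]);
translate([1633, 249, 0]) cube([48, 48, 408]);
translate([1633, 497, 0]) cube([48, 48, 408]);


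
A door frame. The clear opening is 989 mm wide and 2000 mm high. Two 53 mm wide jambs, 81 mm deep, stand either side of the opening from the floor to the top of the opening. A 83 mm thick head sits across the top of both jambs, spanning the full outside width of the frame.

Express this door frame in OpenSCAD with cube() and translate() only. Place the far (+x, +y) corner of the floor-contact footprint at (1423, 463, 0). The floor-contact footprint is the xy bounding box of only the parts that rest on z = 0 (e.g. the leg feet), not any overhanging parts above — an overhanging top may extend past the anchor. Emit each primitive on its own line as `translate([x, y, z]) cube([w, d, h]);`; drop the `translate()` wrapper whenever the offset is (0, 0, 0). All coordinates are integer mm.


translate([328, 382, 0]) cube([53, 81, 2000]);
translate([1370, 382, 0]) cube([53, 81, 2000]);
translate([328, 382, 2000]) cube([1095, 81, 83]);


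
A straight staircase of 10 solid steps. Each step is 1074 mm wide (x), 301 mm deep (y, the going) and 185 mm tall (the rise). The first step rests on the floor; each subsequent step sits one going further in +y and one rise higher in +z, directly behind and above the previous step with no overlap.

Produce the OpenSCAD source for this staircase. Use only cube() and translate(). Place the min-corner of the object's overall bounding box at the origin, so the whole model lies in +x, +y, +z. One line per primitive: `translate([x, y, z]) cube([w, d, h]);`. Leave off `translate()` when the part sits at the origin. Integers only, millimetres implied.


cube([1074, 301, 185]);
translate([0, 301, 185]) cube([1074, 301, 185]);
translate([0, 602, 370]) cube([1074, 301, 185]);
translate([0, 903, 555]) cube([1074, 301, 185]);
translate([0, 1204, 740]) cube([1074, 301, 185]);
translate([0, 1505, 925]) cube([1074, 301, 185]);
translate([0, 1806, 1110]) cube([1074, 301, 185]);
translate([0, 2107, 1295]) cube([1074, 301, 185]);
translate([0, 2408, 1480]) cube([1074, 301, 185]);
translate([0, 2709, 1665]) cube([1074, 301, 185]);


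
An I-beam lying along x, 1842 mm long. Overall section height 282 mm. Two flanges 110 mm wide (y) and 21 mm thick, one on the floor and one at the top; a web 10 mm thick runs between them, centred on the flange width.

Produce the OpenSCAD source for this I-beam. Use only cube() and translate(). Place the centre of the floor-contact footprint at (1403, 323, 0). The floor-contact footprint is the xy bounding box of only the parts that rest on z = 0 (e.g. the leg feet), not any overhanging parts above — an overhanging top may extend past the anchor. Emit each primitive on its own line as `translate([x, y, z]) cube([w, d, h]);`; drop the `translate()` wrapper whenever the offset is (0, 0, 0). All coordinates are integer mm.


translate([482, 268, 0]) cube([1842, 110, 21]);
translate([482, 318, 21]) cube([1842, 10, 240]);
translate([482, 268, 261]) cube([1842, 110, 21]);


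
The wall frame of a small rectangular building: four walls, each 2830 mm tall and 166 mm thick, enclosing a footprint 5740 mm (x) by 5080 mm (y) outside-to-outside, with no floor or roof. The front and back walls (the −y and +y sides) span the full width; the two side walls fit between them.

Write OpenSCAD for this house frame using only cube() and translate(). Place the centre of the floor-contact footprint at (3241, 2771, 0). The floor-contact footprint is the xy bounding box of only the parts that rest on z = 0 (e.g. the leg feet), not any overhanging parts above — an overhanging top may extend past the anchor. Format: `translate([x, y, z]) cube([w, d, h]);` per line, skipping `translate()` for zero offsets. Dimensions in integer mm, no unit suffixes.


translate([371, 231, 0]) cube([5740, 166, 2830]);
translate([371, 5145, 0]) cube([5740, 166, 2830]);
translate([371, 397, 0]) cube([166, 4748, 2830]);
translate([5945, 397, 0]) cube([166, 4748, 2830]);


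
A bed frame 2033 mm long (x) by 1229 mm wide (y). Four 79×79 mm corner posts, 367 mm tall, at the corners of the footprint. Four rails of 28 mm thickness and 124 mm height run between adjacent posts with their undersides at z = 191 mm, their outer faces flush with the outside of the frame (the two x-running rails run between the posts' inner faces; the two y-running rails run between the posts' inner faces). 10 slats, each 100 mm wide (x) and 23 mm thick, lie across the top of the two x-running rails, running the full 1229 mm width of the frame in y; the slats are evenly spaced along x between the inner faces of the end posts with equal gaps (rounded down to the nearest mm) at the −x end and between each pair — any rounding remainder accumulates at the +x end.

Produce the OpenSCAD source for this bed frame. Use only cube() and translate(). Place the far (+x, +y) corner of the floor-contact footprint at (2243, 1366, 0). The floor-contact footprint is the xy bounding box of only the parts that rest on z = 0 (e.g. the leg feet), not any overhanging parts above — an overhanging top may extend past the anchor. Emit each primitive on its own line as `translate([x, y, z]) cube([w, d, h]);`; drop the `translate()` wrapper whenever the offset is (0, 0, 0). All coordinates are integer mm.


translate([210, 137, 0]) cube([79, 79, 367]);
translate([210, 1287, 0]) cube([79, 79, 367]);
translate([2164, 137, 0]) cube([79, 79, 367]);
translate([2164, 1287, 0]) cube([79, 79, 367]);
translate([289, 137, 191]) cube([1875, 28, 124]);
translate([289, 1338, 191]) cube([1875, 28, 124]);
translate([210, 216, 191]) cube([28, 1071, 124]);
translate([2215, 216, 191]) cube([28, 1071, 124]);
translate([368, 137, 315]) cube([100, 1229, 23]);
translate([547, 137, 315]) cube([100, 1229, 23]);
translate([726, 137, 315]) cube([100, 1229, 23]);
translate([905, 137, 315]) cube([100, 1229, 23]);
translate([1084, 137, 315]) cube([100, 1229, 23]);
translate([1263, 137, 315]) cube([100, 1229, 23]);
translate([1442, 137, 315]) cube([100, 1229, 23]);
translate([1621, 137, 315]) cube([100, 1229, 23]);
translate([1800, 137, 315]) cube([100, 1229, 23]);
translate([1979, 137, 315]) cube([100, 1229, 23]);


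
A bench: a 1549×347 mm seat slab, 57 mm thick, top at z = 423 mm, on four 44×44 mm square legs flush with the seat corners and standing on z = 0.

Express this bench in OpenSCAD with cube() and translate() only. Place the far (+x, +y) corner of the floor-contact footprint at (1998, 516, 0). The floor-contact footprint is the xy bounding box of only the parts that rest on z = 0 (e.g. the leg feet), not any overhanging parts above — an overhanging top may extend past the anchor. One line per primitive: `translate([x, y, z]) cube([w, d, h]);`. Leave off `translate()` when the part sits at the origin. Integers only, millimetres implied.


// leg_h = 423 − 57 = 366
translate([449, 169, 366]) cube([1549, 347, 57]);
translate([449, 169, 0]) cube([44, 44, 366]);
translate([449, 472, 0]) cube([44, 44, 366]);
translate([1954, 169, 0]) cube([44, 44, 366]);
translate([1954, 472, 0]) cube([44, 44, 366]);


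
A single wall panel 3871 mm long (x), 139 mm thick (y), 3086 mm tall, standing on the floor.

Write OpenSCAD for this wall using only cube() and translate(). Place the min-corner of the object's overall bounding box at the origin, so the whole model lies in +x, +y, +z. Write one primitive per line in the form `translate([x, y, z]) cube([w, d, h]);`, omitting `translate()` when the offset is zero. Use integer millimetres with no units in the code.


cube([3871, 139, 3086]);


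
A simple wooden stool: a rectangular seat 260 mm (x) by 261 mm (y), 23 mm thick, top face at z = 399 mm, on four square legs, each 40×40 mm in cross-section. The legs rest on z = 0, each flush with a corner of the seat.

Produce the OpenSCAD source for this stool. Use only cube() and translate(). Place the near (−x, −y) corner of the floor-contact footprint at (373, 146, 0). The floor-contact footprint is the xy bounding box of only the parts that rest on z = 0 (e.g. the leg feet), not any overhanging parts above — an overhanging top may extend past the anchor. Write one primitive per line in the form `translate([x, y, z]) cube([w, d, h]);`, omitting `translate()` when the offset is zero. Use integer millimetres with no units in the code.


translate([373, 146, 376]) cube([260, 261, 23]);
translate([373, 146, 0]) cube([40, 40, 376]);
translate([593, 146, 0]) cube([40, 40, 376]);
translate([373, 367, 0]) cube([40, 40, 376]);
translate([593, 367, 0]) cube([40, 40, 376]);


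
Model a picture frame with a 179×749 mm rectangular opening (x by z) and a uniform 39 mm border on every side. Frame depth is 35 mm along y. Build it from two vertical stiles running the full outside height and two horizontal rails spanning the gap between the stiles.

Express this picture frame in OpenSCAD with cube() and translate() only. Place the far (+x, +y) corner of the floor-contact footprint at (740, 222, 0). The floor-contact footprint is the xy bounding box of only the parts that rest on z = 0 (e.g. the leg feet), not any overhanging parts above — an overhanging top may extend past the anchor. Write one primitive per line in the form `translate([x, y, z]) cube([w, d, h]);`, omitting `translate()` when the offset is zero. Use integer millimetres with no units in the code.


translate([483, 187, 0]) cube([39, 35, 827]);
translate([701, 187, 0]) cube([39, 35, 827]);
translate([522, 187, 0]) cube([179, 35, 39]);
translate([522, 187, 788]) cube([179, 35, 39]);


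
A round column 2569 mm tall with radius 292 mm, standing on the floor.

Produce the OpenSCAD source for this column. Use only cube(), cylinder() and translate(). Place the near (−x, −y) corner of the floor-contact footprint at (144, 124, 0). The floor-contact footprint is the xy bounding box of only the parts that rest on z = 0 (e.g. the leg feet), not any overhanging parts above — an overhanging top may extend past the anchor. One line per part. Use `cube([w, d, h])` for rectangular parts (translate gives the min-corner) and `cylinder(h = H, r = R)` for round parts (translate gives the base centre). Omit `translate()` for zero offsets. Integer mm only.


translate([436, 416, 0]) cylinder(h = 2569, r = 292);


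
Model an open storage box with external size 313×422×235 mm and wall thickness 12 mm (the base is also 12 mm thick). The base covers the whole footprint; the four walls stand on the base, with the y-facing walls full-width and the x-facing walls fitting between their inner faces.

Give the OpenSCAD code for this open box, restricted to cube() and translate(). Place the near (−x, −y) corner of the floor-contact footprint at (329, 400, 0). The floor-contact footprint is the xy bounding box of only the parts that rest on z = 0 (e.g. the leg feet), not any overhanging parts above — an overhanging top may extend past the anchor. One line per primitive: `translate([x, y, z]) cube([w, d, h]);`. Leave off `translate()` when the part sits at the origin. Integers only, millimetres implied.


translate([329, 400, 0]) cube([313, 422, 12]);
translate([329, 400, 12]) cube([313, 12, 223]);
translate([329, 810, 12]) cube([313, 12, 223]);
translate([329, 412, 12]) cube([12, 398, 223]);
translate([630, 412, 12]) cube([12, 398, 223]);


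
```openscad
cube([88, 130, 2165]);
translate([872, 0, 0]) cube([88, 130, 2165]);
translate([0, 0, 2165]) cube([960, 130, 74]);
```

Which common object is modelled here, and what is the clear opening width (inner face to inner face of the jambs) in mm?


A door frame. The clear opening width is 784 mm.

Two 2165 mm tall posts with a header on top — a door frame. The left jamb is 88 mm wide at x = 0; the right jamb starts at x = 872. The clear opening is 872 − 88 = 784 mm.


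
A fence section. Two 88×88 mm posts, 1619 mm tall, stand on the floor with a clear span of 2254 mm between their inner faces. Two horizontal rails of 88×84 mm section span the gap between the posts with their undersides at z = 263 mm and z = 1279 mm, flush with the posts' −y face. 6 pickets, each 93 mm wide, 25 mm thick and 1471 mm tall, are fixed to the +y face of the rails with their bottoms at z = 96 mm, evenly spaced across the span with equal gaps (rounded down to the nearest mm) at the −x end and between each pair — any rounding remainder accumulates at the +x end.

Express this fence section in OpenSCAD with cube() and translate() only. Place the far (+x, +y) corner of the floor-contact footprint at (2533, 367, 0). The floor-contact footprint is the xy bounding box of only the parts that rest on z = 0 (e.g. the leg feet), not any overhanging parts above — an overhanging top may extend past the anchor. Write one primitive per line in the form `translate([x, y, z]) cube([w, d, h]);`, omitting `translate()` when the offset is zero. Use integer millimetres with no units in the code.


translate([103, 279, 0]) cube([88, 88, 1619]);
translate([2445, 279, 0]) cube([88, 88, 1619]);
translate([191, 279, 263]) cube([2254, 88, 84]);
translate([191, 279, 1279]) cube([2254, 88, 84]);
translate([433, 367, 96]) cube([93, 25, 1471]);
translate([768, 367, 96]) cube([93, 25, 1471]);
translate([1103, 367, 96]) cube([93, 25, 1471]);
translate([1438, 367, 96]) cube([93, 25, 1471]);
translate([1773, 367, 96]) cube([93, 25, 1471]);
translate([2108, 367, 96]) cube([93, 25, 1471]);


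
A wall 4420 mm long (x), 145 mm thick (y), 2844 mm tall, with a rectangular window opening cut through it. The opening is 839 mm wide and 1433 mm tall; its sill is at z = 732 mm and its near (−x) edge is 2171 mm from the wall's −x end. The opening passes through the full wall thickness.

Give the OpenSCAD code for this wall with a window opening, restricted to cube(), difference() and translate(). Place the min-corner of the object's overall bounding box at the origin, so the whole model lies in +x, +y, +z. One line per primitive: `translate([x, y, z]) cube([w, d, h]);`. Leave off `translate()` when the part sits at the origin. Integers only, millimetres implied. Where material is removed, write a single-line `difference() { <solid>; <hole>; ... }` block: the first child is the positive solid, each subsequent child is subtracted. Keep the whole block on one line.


difference() { cube([4420, 145, 2844]); translate([2171, 0, 732]) cube([839, 145, 1433]); }


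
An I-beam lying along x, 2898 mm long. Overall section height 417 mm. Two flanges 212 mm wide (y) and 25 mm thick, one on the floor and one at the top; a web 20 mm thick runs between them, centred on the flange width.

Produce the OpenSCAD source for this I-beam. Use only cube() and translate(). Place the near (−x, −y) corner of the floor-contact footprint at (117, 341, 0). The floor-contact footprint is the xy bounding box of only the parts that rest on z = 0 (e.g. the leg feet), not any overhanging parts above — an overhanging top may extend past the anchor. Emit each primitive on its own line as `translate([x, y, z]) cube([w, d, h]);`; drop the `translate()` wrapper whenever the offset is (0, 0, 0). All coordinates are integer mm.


translate([117, 341, 0]) cube([2898, 212, 25]);
translate([117, 437, 25]) cube([2898, 20, 367]);
translate([117, 341, 392]) cube([2898, 212, 25]);


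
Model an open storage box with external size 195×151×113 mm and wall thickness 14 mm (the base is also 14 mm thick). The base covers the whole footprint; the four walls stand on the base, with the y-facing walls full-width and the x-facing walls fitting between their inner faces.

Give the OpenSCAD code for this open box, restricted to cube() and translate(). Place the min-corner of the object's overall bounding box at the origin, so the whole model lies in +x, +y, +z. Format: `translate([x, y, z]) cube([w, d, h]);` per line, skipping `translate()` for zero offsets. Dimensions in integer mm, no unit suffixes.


cube([195, 151, 14]);
translate([0, 0, 14]) cube([195, 14, 99]);
translate([0, 137, 14]) cube([195, 14, 99]);
translate([0, 14, 14]) cube([14, 123, 99]);
translate([181, 14, 14]) cube([14, 123, 99]);


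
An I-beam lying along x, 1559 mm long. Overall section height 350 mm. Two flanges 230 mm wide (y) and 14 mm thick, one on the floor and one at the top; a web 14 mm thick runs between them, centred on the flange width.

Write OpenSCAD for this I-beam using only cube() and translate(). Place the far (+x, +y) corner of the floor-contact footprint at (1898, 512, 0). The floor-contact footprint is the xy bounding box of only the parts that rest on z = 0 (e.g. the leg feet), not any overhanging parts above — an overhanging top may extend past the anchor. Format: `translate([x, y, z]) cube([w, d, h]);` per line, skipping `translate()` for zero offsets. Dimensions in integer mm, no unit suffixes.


translate([339, 282, 0]) cube([1559, 230, 14]);
translate([339, 390, 14]) cube([1559, 14, 322]);
translate([339, 282, 336]) cube([1559, 230, 14]);


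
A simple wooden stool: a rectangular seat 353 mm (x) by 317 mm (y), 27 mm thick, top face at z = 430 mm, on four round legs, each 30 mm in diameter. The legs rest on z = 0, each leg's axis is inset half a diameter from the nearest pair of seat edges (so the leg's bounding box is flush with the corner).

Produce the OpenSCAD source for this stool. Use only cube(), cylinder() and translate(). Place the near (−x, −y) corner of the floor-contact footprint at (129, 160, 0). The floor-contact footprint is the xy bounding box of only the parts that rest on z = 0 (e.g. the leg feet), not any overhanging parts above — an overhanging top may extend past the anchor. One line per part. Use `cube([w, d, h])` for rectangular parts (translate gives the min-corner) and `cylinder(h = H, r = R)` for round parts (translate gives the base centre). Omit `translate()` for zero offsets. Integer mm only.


translate([129, 160, 403]) cube([353, 317, 27]);
translate([144, 175, 0]) cylinder(h = 403, r = 15);
translate([467, 175, 0]) cylinder(h = 403, r = 15);
translate([144, 462, 0]) cylinder(h = 403, r = 15);
translate([467, 462, 0]) cylinder(h = 403, r = 15);


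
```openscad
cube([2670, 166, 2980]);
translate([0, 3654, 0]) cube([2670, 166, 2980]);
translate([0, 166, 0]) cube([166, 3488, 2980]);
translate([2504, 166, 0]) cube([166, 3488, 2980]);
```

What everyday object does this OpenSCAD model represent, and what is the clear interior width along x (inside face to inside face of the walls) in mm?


A house (or room) frame. The interior width is 2338 mm.

Four 2980 mm walls enclosing a rectangle with no floor or roof — a room or house frame. Outside width is 2670 mm and wall thickness is 166 mm, so the interior width is 2670 − 2 × 166 = 2338 mm.


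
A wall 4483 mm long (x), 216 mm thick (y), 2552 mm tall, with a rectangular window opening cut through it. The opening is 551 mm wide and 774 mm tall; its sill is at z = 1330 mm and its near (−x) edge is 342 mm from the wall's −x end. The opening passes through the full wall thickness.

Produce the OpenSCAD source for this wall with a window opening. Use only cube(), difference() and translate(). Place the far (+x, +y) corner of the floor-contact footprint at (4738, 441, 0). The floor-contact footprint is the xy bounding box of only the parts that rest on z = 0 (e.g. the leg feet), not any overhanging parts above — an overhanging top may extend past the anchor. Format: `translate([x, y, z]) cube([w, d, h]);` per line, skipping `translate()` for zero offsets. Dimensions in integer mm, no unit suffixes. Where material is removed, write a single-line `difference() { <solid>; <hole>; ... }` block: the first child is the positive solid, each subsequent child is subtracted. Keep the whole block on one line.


difference() { translate([255, 225, 0]) cube([4483, 216, 2552]); translate([597, 225, 1330]) cube([551, 216, 774]); }


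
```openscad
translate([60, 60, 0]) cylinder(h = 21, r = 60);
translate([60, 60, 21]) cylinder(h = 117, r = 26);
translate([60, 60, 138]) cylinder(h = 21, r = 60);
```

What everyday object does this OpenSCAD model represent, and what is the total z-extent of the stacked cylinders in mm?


A spool. The overall height is 159 mm.

Three coaxial cylinders, large–small–large — a spool. Two 21 mm flanges and a 117 mm core give 21 + 117 + 21 = 159 mm.


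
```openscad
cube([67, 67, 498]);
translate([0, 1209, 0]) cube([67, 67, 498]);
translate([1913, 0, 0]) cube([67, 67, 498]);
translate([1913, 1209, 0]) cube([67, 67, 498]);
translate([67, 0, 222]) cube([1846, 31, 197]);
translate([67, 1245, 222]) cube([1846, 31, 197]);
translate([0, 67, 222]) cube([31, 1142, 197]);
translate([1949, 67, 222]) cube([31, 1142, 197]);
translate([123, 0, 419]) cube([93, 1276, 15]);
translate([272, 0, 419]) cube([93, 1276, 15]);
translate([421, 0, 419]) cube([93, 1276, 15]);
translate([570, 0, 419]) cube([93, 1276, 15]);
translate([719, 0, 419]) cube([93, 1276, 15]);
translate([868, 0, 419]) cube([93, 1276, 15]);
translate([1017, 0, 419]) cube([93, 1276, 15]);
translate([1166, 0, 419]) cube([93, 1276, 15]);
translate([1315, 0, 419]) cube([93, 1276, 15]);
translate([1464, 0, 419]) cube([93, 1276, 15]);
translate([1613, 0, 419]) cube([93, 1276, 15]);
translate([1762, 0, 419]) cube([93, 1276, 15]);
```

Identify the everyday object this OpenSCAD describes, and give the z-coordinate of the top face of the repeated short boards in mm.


A bed frame. The slat-top height is 434 mm.

Four posts, four rails, and a row of slats — a bed frame. Slats sit on the rails at z = 222 + 197 = 419; with slat thickness 15, the top is 434 mm.


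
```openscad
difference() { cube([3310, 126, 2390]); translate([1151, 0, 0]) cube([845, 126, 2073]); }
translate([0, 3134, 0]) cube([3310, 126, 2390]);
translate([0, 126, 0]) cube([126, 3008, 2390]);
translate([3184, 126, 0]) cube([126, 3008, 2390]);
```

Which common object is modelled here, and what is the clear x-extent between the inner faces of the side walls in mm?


A single room. The interior width is 3058 mm.

Four walls enclosing a rectangle with a door in the front wall — a room. Outside width 3310 minus two 126 mm walls gives 3058 mm.


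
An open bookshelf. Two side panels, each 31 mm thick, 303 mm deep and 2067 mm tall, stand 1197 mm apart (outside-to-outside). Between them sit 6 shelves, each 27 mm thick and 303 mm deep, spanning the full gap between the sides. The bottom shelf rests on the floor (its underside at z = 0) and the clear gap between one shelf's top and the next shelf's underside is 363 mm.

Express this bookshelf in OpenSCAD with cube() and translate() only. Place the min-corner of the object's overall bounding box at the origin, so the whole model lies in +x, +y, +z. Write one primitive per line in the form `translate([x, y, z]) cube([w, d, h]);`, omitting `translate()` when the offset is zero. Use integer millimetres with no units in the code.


cube([31, 303, 2067]);
translate([1166, 0, 0]) cube([31, 303, 2067]);
translate([31, 0, 0]) cube([1135, 303, 27]);
translate([31, 0, 390]) cube([1135, 303, 27]);
translate([31, 0, 780]) cube([1135, 303, 27]);
translate([31, 0, 1170]) cube([1135, 303, 27]);
translate([31, 0, 1560]) cube([1135, 303, 27]);
translate([31, 0, 1950]) cube([1135, 303, 27]);


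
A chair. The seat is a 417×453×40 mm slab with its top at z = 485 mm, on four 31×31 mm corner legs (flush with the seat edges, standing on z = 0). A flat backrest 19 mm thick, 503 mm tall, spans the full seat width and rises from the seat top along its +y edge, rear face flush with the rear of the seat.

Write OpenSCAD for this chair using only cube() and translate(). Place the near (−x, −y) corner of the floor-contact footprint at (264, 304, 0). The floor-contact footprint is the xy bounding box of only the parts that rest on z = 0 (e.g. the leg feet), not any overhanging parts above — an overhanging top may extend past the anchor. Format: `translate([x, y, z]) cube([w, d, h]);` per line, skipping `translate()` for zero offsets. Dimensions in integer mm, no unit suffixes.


// leg_h = 485 - 40 = 445
translate([264, 304, 445]) cube([417, 453, 40]);
translate([264, 304, 0]) cube([31, 31, 445]);
translate([650, 304, 0]) cube([31, 31, 445]);
translate([264, 726, 0]) cube([31, 31, 445]);
translate([650, 726, 0]) cube([31, 31, 445]);
translate([264, 738, 485]) cube([417, 19, 503]);


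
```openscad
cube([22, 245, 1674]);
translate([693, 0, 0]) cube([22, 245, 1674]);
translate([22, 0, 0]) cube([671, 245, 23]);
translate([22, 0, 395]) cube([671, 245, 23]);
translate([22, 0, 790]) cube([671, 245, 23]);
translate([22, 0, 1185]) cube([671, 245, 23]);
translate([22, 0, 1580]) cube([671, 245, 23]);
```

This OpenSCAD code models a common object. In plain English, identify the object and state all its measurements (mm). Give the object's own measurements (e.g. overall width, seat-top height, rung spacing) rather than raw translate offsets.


An open bookshelf. Two side panels, each 22 mm thick, 245 mm deep and 1674 mm tall, stand 715 mm apart (outside-to-outside). Between them sit 5 shelves, each 23 mm thick and 245 mm deep, spanning the full gap between the sides. The bottom shelf rests on the floor (its underside at z = 0) and the clear gap between one shelf's top and the next shelf's underside is 372 mm.


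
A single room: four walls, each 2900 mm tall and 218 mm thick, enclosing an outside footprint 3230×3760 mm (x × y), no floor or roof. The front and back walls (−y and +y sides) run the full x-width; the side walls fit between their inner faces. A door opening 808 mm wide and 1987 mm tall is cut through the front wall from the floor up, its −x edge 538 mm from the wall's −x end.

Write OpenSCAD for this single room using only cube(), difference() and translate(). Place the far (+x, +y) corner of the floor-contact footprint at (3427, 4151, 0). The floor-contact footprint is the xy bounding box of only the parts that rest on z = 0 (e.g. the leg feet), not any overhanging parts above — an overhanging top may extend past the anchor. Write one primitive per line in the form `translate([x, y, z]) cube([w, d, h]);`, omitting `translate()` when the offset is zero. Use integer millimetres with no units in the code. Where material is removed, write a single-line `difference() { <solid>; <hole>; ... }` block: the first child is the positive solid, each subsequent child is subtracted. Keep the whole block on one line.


difference() { translate([197, 391, 0]) cube([3230, 218, 2900]); translate([735, 391, 0]) cube([808, 218, 1987]); }
translate([197, 3933, 0]) cube([3230, 218, 2900]);
translate([197, 609, 0]) cube([218, 3324, 2900]);
translate([3209, 609, 0]) cube([218, 3324, 2900]);


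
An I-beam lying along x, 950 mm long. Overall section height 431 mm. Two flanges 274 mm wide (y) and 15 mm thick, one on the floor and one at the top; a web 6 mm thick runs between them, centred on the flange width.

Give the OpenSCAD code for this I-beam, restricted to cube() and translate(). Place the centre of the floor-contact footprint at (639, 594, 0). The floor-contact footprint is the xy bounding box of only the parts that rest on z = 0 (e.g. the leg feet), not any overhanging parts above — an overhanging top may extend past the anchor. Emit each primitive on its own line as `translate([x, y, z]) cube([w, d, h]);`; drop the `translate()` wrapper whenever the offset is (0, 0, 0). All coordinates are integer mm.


translate([164, 457, 0]) cube([950, 274, 15]);
translate([164, 591, 15]) cube([950, 6, 401]);
translate([164, 457, 416]) cube([950, 274, 15]);


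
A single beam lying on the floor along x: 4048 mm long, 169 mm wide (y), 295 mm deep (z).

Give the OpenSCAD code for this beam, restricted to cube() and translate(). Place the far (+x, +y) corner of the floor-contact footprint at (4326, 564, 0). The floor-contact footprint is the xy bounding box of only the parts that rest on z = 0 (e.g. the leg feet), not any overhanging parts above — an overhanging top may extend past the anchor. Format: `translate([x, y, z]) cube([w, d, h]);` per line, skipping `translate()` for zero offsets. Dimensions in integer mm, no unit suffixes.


translate([278, 395, 0]) cube([4048, 169, 295]);


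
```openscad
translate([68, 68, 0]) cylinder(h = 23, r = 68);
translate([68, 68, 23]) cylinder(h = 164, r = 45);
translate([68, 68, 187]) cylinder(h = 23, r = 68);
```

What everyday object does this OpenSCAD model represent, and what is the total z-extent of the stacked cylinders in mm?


A spool. The overall height is 210 mm.

Three coaxial cylinders, large–small–large — a spool. Two 23 mm flanges and a 164 mm core give 23 + 164 + 23 = 210 mm.


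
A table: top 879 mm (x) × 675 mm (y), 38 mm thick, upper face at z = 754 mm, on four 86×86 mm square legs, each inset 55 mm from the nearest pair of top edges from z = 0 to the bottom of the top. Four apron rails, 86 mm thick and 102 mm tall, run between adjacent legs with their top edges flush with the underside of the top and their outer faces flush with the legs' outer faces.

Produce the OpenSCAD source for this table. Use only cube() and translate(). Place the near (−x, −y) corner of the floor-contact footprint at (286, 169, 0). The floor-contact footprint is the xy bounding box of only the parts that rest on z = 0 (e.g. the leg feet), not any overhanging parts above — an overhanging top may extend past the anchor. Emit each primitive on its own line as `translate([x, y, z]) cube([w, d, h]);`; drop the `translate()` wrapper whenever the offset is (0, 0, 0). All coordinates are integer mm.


translate([231, 114, 716]) cube([879, 675, 38]);
translate([286, 169, 0]) cube([86, 86, 716]);
translate([969, 169, 0]) cube([86, 86, 716]);
translate([286, 648, 0]) cube([86, 86, 716]);
translate([969, 648, 0]) cube([86, 86, 716]);
translate([372, 169, 614]) cube([597, 86, 102]);
translate([372, 648, 614]) cube([597, 86, 102]);
translate([286, 255, 614]) cube([86, 393, 102]);
translate([969, 255, 614]) cube([86, 393, 102]);


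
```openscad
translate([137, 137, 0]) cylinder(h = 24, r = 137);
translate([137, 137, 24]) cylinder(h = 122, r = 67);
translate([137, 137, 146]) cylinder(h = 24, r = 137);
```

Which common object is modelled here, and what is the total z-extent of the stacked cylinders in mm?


A spool. The overall height is 170 mm.

Three coaxial cylinders, large–small–large — a spool. Two 24 mm flanges and a 122 mm core give 24 + 122 + 24 = 170 mm.


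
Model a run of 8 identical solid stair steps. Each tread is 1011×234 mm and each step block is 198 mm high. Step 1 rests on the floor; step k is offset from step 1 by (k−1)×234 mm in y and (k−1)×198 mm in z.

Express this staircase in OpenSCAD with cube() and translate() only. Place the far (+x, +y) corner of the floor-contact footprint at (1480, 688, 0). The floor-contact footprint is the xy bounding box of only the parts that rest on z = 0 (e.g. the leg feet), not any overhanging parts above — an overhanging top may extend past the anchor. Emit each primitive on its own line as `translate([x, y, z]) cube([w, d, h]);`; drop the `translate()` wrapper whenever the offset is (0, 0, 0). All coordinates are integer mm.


translate([469, 454, 0]) cube([1011, 234, 198]);
translate([469, 688, 198]) cube([1011, 234, 198]);
translate([469, 922, 396]) cube([1011, 234, 198]);
translate([469, 1156, 594]) cube([1011, 234, 198]);
translate([469, 1390, 792]) cube([1011, 234, 198]);
translate([469, 1624, 990]) cube([1011, 234, 198]);
translate([469, 1858, 1188]) cube([1011, 234, 198]);
translate([469, 2092, 1386]) cube([1011, 234, 198]);


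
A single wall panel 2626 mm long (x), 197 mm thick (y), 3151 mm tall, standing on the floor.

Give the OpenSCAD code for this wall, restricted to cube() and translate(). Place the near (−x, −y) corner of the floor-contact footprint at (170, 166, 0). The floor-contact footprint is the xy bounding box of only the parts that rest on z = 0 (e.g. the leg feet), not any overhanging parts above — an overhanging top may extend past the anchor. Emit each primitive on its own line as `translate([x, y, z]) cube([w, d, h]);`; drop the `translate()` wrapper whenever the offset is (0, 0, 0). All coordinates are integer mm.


translate([170, 166, 0]) cube([2626, 197, 3151]);


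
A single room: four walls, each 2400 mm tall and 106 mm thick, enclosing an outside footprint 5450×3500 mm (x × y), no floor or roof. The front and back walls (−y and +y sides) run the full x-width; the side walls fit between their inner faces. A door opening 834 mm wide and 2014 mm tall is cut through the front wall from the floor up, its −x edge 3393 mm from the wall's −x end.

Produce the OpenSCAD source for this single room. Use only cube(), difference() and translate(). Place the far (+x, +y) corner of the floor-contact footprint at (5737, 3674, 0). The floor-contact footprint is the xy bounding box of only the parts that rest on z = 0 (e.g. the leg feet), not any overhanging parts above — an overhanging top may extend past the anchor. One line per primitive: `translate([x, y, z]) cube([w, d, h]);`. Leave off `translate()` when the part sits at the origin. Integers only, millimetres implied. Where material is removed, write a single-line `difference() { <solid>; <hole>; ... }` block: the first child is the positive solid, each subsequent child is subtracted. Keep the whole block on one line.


difference() { translate([287, 174, 0]) cube([5450, 106, 2400]); translate([3680, 174, 0]) cube([834, 106, 2014]); }
translate([287, 3568, 0]) cube([5450, 106, 2400]);
translate([287, 280, 0]) cube([106, 3288, 2400]);
translate([5631, 280, 0]) cube([106, 3288, 2400]);
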